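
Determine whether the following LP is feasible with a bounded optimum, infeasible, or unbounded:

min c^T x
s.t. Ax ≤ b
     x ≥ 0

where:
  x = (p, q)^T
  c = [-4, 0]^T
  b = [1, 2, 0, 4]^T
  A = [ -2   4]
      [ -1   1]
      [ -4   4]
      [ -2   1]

Unbounded (objective can decrease without bound)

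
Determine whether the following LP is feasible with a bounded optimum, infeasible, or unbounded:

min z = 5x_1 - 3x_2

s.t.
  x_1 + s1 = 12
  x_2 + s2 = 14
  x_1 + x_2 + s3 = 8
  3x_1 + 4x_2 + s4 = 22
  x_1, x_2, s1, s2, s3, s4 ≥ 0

Feasible with a bounded optimal solution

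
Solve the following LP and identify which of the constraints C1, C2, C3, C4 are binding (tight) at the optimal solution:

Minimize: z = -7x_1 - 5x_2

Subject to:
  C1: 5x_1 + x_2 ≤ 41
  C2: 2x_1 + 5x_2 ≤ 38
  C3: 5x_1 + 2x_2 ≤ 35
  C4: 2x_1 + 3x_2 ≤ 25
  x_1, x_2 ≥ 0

At x_1 = 5, x_2 = 5, compute slack b - a·x for each constraint:
  C1: 41 − 30 = 11  (slack)
  C2: 38 − 35 = 3  (slack)
  C3: 35 − 35 = 0  (binding)
  C4: 25 − 25 = 0  (binding)

Optimal: x_1 = 5, x_2 = 5
Binding: C3, C4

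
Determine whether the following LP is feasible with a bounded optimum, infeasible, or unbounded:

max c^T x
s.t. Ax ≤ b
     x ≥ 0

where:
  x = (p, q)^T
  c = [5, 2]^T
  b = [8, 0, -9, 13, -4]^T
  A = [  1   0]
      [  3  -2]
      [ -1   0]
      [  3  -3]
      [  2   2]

Infeasible (no feasible solution exists)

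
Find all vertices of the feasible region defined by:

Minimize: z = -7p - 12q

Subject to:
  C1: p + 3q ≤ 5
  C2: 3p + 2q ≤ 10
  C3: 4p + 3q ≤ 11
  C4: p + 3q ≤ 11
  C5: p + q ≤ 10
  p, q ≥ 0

(0, 0), (2.75, 0), (2, 1), (0, 1.667)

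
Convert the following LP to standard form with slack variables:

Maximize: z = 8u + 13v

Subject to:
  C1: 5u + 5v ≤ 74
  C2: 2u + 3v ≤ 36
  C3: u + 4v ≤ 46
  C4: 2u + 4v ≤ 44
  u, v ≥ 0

max z = 8u + 13v

s.t.
  5u + 5v + s1 = 74
  2u + 3v + s2 = 36
  u + 4v + s3 = 46
  2u + 4v + s4 = 44
  u, v, s1, s2, s3, s4 ≥ 0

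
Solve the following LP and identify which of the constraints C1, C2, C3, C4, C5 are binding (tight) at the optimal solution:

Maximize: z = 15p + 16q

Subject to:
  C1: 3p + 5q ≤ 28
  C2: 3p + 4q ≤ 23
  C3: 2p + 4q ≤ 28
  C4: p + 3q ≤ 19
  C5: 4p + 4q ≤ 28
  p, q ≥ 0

At p = 5, q = 2, compute slack b - a·x for each constraint:
  C1: 28 − 25 = 3  (slack)
  C2: 23 − 23 = 0  (binding)
  C3: 28 − 18 = 10  (slack)
  C4: 19 − 11 = 8  (slack)
  C5: 28 − 28 = 0  (binding)

Optimal: p = 5, q = 2
Binding: C2, C5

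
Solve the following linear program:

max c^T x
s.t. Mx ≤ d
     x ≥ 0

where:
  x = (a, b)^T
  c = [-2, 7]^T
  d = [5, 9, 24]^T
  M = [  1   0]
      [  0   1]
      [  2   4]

Evaluate the objective at each vertex of the feasible region:
  z(0, 0) = 0
  z(5, 0) = -10
  z(5, 3.5) = 14.5
  z(0, 6) = 42  ←
The maximum is at a = 0, b = 6.

a = 0, b = 6, z = 42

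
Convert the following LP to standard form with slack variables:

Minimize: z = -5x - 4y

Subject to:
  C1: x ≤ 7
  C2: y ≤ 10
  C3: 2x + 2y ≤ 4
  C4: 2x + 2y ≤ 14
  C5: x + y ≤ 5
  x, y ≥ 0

min z = -5x - 4y

s.t.
  x + s1 = 7
  y + s2 = 10
  2x + 2y + s3 = 4
  2x + 2y + s4 = 14
  x + y + s5 = 5
  x, y, s1, s2, s3, s4, s5 ≥ 0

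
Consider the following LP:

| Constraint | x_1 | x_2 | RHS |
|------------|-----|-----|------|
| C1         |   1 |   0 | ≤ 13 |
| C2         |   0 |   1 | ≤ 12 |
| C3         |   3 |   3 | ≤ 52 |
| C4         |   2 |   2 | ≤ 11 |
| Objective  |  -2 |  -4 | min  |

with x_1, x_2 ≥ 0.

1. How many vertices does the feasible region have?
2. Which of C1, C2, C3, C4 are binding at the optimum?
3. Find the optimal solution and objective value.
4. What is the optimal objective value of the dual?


1. 3
2. C4
3. x_1 = 0, x_2 = 5.5, z = -22
4. -22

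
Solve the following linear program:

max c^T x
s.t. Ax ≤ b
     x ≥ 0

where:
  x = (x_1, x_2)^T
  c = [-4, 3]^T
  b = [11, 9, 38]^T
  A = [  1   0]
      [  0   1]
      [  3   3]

Evaluate the objective at each vertex of the feasible region:
  z(0, 0) = 0
  z(11, 0) = -44
  z(11, 1.667) = -39
  z(3.667, 9) = 12.33
  z(0, 9) = 27  ←
The maximum is at x_1 = 0, x_2 = 9.

x_1 = 0, x_2 = 9, z = 27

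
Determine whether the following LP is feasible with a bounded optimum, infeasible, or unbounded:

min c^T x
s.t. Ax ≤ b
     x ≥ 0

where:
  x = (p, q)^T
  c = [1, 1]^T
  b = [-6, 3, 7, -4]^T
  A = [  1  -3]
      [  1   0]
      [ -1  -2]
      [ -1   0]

Infeasible (no feasible solution exists)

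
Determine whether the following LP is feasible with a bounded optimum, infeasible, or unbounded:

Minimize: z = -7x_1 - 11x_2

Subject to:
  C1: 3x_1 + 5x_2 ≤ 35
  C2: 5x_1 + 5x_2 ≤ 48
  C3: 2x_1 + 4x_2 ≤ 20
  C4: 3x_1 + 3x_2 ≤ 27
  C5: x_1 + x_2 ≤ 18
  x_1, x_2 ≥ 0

Feasible with a bounded optimal solution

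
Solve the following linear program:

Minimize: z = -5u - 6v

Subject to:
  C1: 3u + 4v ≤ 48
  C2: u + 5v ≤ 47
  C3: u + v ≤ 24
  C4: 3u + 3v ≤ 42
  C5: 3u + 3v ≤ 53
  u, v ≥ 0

Evaluate the objective at each vertex of the feasible region:
  z(0, 0) = 0
  z(14, 0) = -70
  z(8, 6) = -76  ←
  z(4.727, 8.455) = -74.36
  z(0, 9.4) = -56.4
The minimum is at u = 8, v = 6.

u = 8, v = 6, z = -76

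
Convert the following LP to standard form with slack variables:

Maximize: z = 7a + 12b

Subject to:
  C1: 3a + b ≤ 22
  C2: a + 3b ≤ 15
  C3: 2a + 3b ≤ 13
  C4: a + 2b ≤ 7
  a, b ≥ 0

max z = 7a + 12b

s.t.
  3a + b + s1 = 22
  a + 3b + s2 = 15
  2a + 3b + s3 = 13
  a + 2b + s4 = 7
  a, b, s1, s2, s3, s4 ≥ 0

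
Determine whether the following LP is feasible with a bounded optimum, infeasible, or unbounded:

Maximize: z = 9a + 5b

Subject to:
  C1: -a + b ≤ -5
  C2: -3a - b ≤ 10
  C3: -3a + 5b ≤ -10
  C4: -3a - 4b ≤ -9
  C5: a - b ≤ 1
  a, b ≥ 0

Infeasible (no feasible solution exists)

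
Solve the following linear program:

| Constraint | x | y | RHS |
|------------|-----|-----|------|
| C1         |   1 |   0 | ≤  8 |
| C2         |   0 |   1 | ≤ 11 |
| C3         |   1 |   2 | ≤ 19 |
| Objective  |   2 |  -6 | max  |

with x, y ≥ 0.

Evaluate the objective at each vertex of the feasible region:
  z(0, 0) = 0
  z(8, 0) = 16  ←
  z(8, 5.5) = -17
  z(0, 9.5) = -57
The maximum is at x = 8, y = 0.

x = 8, y = 0, z = 16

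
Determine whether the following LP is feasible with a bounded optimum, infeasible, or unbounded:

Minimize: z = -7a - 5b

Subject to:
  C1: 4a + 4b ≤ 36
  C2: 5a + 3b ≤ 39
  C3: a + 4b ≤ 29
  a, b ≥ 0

Feasible with a bounded optimal solution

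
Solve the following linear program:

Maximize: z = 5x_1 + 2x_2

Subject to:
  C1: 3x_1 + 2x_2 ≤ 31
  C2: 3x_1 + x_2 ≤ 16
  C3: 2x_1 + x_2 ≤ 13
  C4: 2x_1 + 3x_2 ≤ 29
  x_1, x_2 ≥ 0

Evaluate the objective at each vertex of the feasible region:
  z(0, 0) = 0
  z(5.333, 0) = 26.67
  z(3, 7) = 29  ←
  z(2.5, 8) = 28.5
  z(0, 9.667) = 19.33
The maximum is at x_1 = 3, x_2 = 7.

x_1 = 3, x_2 = 7, z = 29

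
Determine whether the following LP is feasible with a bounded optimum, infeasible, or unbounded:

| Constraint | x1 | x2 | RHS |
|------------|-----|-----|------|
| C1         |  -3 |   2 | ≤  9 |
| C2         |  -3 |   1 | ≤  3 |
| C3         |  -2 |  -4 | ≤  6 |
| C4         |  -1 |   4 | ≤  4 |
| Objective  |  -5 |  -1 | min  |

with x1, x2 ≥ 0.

Unbounded (objective can decrease without bound)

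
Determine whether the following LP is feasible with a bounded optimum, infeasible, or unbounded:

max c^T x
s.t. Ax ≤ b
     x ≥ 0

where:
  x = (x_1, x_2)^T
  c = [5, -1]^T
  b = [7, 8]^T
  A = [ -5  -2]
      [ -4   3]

Unbounded (objective can increase without bound)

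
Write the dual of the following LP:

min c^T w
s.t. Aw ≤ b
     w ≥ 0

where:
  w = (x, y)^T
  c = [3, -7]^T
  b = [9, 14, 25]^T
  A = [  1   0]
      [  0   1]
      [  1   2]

Primal min cᵀx s.t. Ax ≤ b, x ≥ 0  →  Dual max −bᵀy s.t. Aᵀy ≥ −c, y ≥ 0.

Maximize: z = -9y1 - 14y2 - 25y3

Subject to:
  y1 + y3 ≥ -3
  y2 + 2y3 ≥ 7
  y1, y2, y3 ≥ 0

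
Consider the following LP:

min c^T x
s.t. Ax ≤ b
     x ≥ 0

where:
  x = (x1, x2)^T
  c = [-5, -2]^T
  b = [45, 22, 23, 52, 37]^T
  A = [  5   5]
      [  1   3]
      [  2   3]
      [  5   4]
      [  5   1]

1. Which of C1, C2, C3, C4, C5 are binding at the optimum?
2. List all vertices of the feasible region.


1. C1, C5
2. (0, 0), (7.4, 0), (7, 2), (4, 5), (1, 7), (0, 7.333)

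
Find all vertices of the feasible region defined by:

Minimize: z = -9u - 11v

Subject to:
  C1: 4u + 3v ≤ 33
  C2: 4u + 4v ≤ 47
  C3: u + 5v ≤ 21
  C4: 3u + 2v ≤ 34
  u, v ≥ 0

(0, 0), (8.25, 0), (6, 3), (0, 4.2)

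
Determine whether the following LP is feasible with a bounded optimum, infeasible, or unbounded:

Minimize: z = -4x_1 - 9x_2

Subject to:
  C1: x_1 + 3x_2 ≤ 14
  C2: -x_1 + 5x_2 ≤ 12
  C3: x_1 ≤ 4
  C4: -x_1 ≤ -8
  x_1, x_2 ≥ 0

Infeasible (no feasible solution exists)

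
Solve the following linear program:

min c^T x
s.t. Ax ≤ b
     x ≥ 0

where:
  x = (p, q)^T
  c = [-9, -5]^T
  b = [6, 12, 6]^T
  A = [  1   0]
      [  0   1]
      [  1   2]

Evaluate the objective at each vertex of the feasible region:
  z(0, 0) = 0
  z(6, 0) = -54  ←
  z(0, 3) = -15
The minimum is at p = 6, q = 0.

p = 6, q = 0, z = -54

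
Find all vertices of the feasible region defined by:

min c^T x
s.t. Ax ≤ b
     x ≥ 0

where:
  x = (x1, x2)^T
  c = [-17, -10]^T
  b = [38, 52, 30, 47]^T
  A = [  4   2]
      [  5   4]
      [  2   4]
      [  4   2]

(0, 0), (9.5, 0), (8, 3), (7.333, 3.833), (0, 7.5)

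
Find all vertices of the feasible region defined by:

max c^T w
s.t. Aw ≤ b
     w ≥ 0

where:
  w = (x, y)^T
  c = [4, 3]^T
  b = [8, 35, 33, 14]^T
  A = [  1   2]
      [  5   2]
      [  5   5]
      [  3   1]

(0, 0), (4.667, 0), (4, 2), (0, 4)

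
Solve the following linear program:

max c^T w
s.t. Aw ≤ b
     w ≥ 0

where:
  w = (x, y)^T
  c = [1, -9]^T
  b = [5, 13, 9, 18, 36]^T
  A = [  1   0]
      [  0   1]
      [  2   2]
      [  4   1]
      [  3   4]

Evaluate the objective at each vertex of the feasible region:
  z(0, 0) = 0
  z(4.5, 0) = 4.5  ←
  z(0, 4.5) = -40.5
The maximum is at x = 4.5, y = 0.

x = 4.5, y = 0, z = 4.5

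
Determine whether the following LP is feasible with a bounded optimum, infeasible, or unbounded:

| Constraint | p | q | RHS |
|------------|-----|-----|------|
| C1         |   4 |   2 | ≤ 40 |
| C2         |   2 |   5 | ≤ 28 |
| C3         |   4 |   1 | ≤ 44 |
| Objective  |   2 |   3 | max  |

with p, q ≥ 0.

Feasible with a bounded optimal solution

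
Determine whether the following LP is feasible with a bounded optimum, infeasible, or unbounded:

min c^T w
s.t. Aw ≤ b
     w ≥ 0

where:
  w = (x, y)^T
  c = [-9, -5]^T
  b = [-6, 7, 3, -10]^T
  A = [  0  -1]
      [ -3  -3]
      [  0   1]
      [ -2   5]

Infeasible (no feasible solution exists)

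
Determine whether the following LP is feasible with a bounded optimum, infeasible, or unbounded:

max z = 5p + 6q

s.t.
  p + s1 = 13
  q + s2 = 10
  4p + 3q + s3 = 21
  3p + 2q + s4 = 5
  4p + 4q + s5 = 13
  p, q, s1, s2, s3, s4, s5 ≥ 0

Feasible with a bounded optimal solution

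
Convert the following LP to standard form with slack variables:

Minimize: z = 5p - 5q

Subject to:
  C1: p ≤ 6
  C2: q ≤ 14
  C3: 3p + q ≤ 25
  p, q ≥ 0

min z = 5p - 5q

s.t.
  p + s1 = 6
  q + s2 = 14
  3p + q + s3 = 25
  p, q, s1, s2, s3 ≥ 0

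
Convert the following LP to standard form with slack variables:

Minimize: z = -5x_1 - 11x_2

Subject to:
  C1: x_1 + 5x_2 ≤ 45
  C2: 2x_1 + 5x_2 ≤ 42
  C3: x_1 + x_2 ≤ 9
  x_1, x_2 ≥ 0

min z = -5x_1 - 11x_2

s.t.
  x_1 + 5x_2 + s1 = 45
  2x_1 + 5x_2 + s2 = 42
  x_1 + x_2 + s3 = 9
  x_1, x_2, s1, s2, s3 ≥ 0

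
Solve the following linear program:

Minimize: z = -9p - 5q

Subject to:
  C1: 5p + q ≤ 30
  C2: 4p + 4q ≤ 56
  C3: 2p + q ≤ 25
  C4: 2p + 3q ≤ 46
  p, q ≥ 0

Evaluate the objective at each vertex of the feasible region:
  z(0, 0) = 0
  z(6, 0) = -54
  z(4, 10) = -86  ←
  z(0, 14) = -70
The minimum is at p = 4, q = 10.

p = 4, q = 10, z = -86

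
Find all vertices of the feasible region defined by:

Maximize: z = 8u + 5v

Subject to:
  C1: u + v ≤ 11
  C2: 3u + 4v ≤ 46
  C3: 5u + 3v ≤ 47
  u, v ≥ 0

(0, 0), (9.4, 0), (7, 4), (0, 11)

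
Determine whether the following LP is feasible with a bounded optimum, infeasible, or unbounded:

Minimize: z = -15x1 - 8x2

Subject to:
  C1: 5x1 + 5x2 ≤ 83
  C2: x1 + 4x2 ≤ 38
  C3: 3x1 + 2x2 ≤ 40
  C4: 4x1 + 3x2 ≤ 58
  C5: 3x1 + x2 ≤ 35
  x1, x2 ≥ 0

Feasible with a bounded optimal solution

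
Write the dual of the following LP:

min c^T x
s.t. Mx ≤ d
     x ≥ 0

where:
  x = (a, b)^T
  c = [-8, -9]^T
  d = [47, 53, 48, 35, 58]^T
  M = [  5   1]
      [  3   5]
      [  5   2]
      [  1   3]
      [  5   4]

Primal min cᵀx s.t. Ax ≤ b, x ≥ 0  →  Dual max −bᵀy s.t. Aᵀy ≥ −c, y ≥ 0.

Maximize: z = -47y1 - 53y2 - 48y3 - 35y4 - 58y5

Subject to:
  5y1 + 3y2 + 5y3 + y4 + 5y5 ≥ 8
  y1 + 5y2 + 2y3 + 3y4 + 4y5 ≥ 9
  y1, y2, y3, y4, y5 ≥ 0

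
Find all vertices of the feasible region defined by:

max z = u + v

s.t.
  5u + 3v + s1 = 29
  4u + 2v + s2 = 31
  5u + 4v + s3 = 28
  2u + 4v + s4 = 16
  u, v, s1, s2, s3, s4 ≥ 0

(0, 0), (5.6, 0), (4, 2), (0, 4)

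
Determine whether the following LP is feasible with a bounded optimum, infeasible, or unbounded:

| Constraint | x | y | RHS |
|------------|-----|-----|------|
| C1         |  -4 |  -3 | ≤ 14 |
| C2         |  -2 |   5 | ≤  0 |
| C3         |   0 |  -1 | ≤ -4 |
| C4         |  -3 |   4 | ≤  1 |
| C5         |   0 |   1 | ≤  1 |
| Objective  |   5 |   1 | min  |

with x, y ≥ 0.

Infeasible (no feasible solution exists)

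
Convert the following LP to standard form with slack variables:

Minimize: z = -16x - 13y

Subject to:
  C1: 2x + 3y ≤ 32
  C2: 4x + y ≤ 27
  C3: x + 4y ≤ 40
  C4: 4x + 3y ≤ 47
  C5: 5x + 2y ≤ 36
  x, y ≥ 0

min z = -16x - 13y

s.t.
  2x + 3y + s1 = 32
  4x + y + s2 = 27
  x + 4y + s3 = 40
  4x + 3y + s4 = 47
  5x + 2y + s5 = 36
  x, y, s1, s2, s3, s4, s5 ≥ 0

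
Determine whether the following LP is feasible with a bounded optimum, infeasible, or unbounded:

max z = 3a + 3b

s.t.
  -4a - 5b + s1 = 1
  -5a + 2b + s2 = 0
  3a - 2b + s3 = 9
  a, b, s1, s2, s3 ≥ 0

Unbounded (objective can increase without bound)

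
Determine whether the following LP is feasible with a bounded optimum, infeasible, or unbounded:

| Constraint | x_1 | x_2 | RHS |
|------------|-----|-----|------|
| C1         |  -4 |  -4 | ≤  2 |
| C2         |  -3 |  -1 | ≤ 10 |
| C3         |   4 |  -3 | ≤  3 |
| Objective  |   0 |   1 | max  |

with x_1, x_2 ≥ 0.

Unbounded (objective can increase without bound)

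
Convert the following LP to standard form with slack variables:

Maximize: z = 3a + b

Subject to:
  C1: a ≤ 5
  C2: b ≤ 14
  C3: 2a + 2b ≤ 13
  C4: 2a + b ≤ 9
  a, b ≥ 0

max z = 3a + b

s.t.
  a + s1 = 5
  b + s2 = 14
  2a + 2b + s3 = 13
  2a + b + s4 = 9
  a, b, s1, s2, s3, s4 ≥ 0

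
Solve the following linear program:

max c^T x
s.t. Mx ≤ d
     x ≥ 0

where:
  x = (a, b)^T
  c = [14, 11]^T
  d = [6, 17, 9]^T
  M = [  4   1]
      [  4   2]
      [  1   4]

Evaluate the objective at each vertex of the feasible region:
  z(0, 0) = 0
  z(1.5, 0) = 21
  z(1, 2) = 36  ←
  z(0, 2.25) = 24.75
The maximum is at a = 1, b = 2.

a = 1, b = 2, z = 36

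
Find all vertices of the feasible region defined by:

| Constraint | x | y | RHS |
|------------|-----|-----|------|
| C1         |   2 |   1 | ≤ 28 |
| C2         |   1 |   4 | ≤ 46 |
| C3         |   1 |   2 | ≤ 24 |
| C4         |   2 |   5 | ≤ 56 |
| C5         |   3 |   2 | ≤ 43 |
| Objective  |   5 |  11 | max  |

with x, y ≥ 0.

(0, 0), (14, 0), (13, 2), (9.5, 7.25), (8, 8), (0, 11.2)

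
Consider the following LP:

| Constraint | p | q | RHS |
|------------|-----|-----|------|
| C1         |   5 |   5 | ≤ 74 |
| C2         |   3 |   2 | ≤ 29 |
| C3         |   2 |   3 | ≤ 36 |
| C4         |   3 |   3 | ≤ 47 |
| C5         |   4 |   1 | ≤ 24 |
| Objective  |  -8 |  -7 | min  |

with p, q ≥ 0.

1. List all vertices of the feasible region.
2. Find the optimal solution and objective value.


1. (0, 0), (6, 0), (3.8, 8.8), (3, 10), (0, 12)
2. p = 3, q = 10, z = -94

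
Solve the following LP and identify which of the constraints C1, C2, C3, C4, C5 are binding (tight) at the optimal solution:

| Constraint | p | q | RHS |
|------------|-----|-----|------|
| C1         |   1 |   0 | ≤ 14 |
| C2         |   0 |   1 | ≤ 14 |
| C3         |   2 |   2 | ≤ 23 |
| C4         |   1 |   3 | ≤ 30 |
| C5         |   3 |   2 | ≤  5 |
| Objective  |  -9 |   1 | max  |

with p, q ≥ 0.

At p = 0, q = 2.5, compute slack b - a·x for each constraint:
  C1: 14 − 0 = 14  (slack)
  C2: 14 − 2.5 = 11.5  (slack)
  C3: 23 − 5 = 18  (slack)
  C4: 30 − 7.5 = 22.5  (slack)
  C5: 5 − 5 = 0  (binding)

Optimal: p = 0, q = 2.5
Binding: C5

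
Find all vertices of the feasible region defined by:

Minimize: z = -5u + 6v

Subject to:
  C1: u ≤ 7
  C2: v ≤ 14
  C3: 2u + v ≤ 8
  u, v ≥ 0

(0, 0), (4, 0), (0, 8)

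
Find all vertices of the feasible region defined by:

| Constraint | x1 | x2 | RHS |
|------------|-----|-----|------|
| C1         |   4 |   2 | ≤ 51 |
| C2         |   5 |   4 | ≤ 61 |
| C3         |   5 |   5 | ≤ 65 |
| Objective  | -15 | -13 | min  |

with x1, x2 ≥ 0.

(0, 0), (12.2, 0), (9, 4), (0, 13)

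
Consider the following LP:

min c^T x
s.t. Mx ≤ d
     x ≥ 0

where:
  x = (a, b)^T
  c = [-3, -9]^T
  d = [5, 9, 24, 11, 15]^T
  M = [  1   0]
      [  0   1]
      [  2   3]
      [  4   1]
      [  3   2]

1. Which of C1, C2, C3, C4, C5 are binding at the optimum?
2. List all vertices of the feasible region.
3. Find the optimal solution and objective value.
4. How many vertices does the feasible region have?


1. C5
2. (0, 0), (2.75, 0), (1.4, 5.4), (0, 7.5)
3. a = 0, b = 7.5, z = -67.5
4. 4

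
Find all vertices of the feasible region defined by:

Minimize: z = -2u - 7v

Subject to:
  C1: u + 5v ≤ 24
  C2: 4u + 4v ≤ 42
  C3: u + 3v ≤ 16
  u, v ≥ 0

(0, 0), (10.5, 0), (7.75, 2.75), (4, 4), (0, 4.8)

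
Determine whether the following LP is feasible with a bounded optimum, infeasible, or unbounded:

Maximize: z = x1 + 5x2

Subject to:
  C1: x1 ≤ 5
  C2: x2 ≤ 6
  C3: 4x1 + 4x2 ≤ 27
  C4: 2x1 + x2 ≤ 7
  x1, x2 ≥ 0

Feasible with a bounded optimal solution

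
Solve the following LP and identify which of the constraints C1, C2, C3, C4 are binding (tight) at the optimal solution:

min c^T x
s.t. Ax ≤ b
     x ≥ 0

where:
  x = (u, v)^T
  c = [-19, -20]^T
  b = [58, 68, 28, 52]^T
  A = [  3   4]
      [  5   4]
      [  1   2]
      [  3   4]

At u = 8, v = 7, compute slack b - a·x for each constraint:
  C1: 58 − 52 = 6  (slack)
  C2: 68 − 68 = 0  (binding)
  C3: 28 − 22 = 6  (slack)
  C4: 52 − 52 = 0  (binding)

Optimal: u = 8, v = 7
Binding: C2, C4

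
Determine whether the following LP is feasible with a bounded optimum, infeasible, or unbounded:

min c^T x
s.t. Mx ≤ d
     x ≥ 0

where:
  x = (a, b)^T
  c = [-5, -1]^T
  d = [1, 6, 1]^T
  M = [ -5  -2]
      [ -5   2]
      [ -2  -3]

Unbounded (objective can decrease without bound)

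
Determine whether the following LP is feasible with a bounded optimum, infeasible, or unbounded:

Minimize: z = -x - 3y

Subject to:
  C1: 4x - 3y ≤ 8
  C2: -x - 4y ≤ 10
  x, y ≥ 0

Unbounded (objective can decrease without bound)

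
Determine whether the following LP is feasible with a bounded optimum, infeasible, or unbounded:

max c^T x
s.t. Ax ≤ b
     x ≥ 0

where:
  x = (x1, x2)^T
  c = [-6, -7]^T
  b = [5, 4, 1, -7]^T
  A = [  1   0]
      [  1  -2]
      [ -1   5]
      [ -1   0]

Infeasible (no feasible solution exists)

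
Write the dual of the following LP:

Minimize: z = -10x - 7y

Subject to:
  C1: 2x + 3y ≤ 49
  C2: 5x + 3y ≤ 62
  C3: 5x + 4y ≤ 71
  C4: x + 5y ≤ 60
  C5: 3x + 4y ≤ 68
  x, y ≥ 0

Primal min cᵀx s.t. Ax ≤ b, x ≥ 0  →  Dual max −bᵀy s.t. Aᵀy ≥ −c, y ≥ 0.

Maximize: z = -49y1 - 62y2 - 71y3 - 60y4 - 68y5

Subject to:
  2y1 + 5y2 + 5y3 + y4 + 3y5 ≥ 10
  3y1 + 3y2 + 4y3 + 5y4 + 4y5 ≥ 7
  y1, y2, y3, y4, y5 ≥ 0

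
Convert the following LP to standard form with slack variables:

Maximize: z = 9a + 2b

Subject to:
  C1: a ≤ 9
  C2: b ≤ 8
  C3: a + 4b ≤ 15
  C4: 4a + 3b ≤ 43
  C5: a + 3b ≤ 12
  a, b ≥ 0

max z = 9a + 2b

s.t.
  a + s1 = 9
  b + s2 = 8
  a + 4b + s3 = 15
  4a + 3b + s4 = 43
  a + 3b + s5 = 12
  a, b, s1, s2, s3, s4, s5 ≥ 0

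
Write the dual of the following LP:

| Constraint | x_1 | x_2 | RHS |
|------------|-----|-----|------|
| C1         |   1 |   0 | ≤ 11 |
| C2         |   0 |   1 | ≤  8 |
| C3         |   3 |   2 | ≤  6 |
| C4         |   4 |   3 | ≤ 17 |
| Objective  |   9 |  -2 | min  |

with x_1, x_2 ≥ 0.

Primal min cᵀx s.t. Ax ≤ b, x ≥ 0  →  Dual max −bᵀy s.t. Aᵀy ≥ −c, y ≥ 0.

Maximize: z = -11y1 - 8y2 - 6y3 - 17y4

Subject to:
  y1 + 3y3 + 4y4 ≥ -9
  y2 + 2y3 + 3y4 ≥ 2
  y1, y2, y3, y4 ≥ 0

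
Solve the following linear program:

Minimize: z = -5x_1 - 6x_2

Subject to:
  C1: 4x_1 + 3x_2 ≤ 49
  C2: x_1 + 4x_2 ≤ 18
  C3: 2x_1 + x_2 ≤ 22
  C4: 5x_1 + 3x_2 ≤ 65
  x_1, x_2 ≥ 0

Evaluate the objective at each vertex of the feasible region:
  z(0, 0) = 0
  z(11, 0) = -55
  z(10, 2) = -62  ←
  z(0, 4.5) = -27
The minimum is at x_1 = 10, x_2 = 2.

x_1 = 10, x_2 = 2, z = -62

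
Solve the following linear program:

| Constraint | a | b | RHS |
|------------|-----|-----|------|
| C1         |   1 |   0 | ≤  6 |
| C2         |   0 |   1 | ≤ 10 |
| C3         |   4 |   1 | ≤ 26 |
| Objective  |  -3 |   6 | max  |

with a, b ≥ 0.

Evaluate the objective at each vertex of the feasible region:
  z(0, 0) = 0
  z(6, 0) = -18
  z(6, 2) = -6
  z(4, 10) = 48
  z(0, 10) = 60  ←
The maximum is at a = 0, b = 10.

a = 0, b = 10, z = 60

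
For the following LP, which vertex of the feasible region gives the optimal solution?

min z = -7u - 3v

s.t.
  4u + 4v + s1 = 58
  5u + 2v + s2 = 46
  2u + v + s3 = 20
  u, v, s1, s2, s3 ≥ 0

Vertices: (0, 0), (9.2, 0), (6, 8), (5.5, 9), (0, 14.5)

Evaluate the objective at each vertex of the feasible region:
  z(0, 0) = 0
  z(9.2, 0) = -64.4
  z(6, 8) = -66  ←
  z(5.5, 9) = -65.5
  z(0, 14.5) = -43.5
The minimum is at u = 6, v = 8.

(6, 8)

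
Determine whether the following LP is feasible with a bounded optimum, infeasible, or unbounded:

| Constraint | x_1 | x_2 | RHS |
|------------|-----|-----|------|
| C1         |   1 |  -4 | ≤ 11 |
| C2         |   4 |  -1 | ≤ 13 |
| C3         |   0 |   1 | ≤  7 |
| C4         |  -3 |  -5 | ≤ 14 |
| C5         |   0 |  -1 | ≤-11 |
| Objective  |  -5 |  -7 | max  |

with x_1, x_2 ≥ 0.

Infeasible (no feasible solution exists)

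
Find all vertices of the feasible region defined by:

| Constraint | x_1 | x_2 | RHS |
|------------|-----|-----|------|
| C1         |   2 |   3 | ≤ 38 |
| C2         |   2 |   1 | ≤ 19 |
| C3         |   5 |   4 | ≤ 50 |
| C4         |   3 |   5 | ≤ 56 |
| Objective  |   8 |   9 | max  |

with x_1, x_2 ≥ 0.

(0, 0), (9.5, 0), (8.667, 1.667), (2, 10), (0, 11.2)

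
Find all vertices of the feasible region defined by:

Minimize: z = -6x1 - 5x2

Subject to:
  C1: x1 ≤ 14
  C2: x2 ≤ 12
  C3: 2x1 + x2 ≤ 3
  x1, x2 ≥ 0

(0, 0), (1.5, 0), (0, 3)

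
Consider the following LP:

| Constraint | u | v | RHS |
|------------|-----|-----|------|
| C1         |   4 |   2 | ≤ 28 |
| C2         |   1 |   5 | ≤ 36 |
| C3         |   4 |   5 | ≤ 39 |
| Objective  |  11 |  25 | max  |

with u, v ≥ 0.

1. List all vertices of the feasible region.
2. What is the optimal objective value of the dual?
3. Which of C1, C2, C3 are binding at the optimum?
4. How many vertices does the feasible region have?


1. (0, 0), (7, 0), (5.167, 3.667), (1, 7), (0, 7.2)
2. 186
3. C2, C3
4. 5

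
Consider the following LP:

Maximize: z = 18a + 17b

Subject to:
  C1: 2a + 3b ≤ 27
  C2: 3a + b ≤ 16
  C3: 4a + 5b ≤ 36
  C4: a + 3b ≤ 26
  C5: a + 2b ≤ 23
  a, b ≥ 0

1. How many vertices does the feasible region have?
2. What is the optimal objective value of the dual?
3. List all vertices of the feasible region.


1. 4
2. 140
3. (0, 0), (5.333, 0), (4, 4), (0, 7.2)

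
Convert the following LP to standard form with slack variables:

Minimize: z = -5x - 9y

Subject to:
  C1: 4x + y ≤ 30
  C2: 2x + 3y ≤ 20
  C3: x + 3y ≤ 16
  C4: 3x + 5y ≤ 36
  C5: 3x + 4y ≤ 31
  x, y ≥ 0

min z = -5x - 9y

s.t.
  4x + y + s1 = 30
  2x + 3y + s2 = 20
  x + 3y + s3 = 16
  3x + 5y + s4 = 36
  3x + 4y + s5 = 31
  x, y, s1, s2, s3, s4, s5 ≥ 0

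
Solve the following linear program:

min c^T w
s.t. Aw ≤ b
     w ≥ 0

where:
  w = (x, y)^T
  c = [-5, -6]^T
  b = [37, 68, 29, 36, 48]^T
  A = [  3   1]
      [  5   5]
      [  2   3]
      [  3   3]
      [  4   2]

Evaluate the objective at each vertex of the feasible region:
  z(0, 0) = 0
  z(12, 0) = -60
  z(7, 5) = -65  ←
  z(0, 9.667) = -58
The minimum is at x = 7, y = 5.

x = 7, y = 5, z = -65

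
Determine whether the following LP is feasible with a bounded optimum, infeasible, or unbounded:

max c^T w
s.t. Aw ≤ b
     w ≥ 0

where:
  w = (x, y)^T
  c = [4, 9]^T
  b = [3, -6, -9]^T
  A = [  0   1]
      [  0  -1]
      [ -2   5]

Infeasible (no feasible solution exists)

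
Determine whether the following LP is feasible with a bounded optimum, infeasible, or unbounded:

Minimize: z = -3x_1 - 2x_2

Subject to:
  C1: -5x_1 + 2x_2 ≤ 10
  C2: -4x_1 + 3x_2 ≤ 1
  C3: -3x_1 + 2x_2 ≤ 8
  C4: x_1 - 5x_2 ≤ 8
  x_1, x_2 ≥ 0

Unbounded (objective can decrease without bound)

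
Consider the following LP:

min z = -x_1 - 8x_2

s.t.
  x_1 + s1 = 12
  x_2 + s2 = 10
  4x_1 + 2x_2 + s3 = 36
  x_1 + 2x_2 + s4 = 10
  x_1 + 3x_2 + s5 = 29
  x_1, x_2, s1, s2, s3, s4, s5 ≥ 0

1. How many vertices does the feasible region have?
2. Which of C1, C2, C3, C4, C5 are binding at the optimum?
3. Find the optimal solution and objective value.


1. 4
2. C4
3. x_1 = 0, x_2 = 5, z = -40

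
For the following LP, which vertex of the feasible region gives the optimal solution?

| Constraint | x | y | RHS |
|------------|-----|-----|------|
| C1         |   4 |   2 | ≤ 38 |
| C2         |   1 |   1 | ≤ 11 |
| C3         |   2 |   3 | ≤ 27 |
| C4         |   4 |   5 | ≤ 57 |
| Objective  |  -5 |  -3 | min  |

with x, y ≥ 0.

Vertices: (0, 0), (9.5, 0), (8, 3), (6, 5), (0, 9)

Evaluate the objective at each vertex of the feasible region:
  z(0, 0) = 0
  z(9.5, 0) = -47.5
  z(8, 3) = -49  ←
  z(6, 5) = -45
  z(0, 9) = -27
The minimum is at x = 8, y = 3.

(8, 3)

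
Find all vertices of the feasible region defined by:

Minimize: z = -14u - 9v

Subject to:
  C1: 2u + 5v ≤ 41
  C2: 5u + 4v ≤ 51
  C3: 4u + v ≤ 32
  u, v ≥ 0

(0, 0), (8, 0), (7, 4), (5.353, 6.059), (0, 8.2)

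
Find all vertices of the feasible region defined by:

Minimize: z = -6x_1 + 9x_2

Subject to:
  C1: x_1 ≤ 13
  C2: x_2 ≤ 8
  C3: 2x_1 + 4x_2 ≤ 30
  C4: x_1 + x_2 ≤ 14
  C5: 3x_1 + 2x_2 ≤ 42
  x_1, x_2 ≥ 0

(0, 0), (13, 0), (13, 1), (0, 7.5)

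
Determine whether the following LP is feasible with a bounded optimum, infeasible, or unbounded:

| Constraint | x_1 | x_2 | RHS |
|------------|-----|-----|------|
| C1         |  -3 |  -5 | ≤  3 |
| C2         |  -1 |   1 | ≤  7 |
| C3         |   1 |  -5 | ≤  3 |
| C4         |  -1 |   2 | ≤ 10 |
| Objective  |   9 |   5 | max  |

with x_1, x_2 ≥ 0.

Unbounded (objective can increase without bound)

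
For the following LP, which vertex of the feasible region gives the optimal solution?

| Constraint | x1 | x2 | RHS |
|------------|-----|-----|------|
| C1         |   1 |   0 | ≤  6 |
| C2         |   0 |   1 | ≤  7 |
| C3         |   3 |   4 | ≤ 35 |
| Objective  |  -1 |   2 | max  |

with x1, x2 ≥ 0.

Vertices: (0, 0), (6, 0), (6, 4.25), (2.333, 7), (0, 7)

Evaluate the objective at each vertex of the feasible region:
  z(0, 0) = 0
  z(6, 0) = -6
  z(6, 4.25) = 2.5
  z(2.333, 7) = 11.67
  z(0, 7) = 14  ←
The maximum is at x1 = 0, x2 = 7.

(0, 7)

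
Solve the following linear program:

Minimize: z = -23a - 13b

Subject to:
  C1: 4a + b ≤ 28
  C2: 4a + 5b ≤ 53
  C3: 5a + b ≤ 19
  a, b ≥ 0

Evaluate the objective at each vertex of the feasible region:
  z(0, 0) = 0
  z(3.8, 0) = -87.4
  z(2, 9) = -163  ←
  z(0, 10.6) = -137.8
The minimum is at a = 2, b = 9.

a = 2, b = 9, z = -163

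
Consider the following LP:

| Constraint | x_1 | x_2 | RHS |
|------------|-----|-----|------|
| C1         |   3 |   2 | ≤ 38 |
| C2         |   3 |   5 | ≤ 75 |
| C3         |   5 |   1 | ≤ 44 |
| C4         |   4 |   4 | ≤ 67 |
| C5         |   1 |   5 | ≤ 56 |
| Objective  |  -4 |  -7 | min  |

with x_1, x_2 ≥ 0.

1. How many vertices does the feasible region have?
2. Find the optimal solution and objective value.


1. 5
2. x_1 = 6, x_2 = 10, z = -94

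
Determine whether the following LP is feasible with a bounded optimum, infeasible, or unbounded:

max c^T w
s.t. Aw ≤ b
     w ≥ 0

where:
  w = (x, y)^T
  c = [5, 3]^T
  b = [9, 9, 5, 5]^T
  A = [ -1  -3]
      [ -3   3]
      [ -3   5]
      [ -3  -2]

Unbounded (objective can increase without bound)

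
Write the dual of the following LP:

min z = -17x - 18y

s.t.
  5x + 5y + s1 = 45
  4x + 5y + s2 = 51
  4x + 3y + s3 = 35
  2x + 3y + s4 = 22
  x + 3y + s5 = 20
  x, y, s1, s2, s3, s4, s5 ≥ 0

Primal min cᵀx s.t. Ax ≤ b, x ≥ 0  →  Dual max −bᵀy s.t. Aᵀy ≥ −c, y ≥ 0.

Maximize: z = -45y1 - 51y2 - 35y3 - 22y4 - 20y5

Subject to:
  5y1 + 4y2 + 4y3 + 2y4 + y5 ≥ 17
  5y1 + 5y2 + 3y3 + 3y4 + 3y5 ≥ 18
  y1, y2, y3, y4, y5 ≥ 0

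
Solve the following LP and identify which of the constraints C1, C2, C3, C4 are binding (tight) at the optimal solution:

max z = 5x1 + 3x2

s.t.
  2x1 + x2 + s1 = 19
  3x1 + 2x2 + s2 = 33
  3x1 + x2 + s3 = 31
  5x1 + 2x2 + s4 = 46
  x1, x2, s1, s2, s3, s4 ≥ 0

At x1 = 5, x2 = 9, compute slack b - a·x for each constraint:
  C1: 19 − 19 = 0  (binding)
  C2: 33 − 33 = 0  (binding)
  C3: 31 − 24 = 7  (slack)
  C4: 46 − 43 = 3  (slack)

Optimal: x1 = 5, x2 = 9
Binding: C1, C2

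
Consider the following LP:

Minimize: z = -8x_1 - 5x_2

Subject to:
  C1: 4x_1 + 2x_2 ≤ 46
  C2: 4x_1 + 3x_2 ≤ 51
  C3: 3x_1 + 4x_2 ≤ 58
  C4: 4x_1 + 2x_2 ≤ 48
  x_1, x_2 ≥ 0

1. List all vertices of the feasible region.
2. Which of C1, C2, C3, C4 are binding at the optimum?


1. (0, 0), (11.5, 0), (9, 5), (4.286, 11.29), (0, 14.5)
2. C1, C2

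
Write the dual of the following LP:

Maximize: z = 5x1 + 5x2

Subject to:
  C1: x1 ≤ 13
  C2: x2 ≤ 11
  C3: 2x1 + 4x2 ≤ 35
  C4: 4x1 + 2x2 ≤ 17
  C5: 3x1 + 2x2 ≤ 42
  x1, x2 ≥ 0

Primal max cᵀx s.t. Ax ≤ b, x ≥ 0  →  Dual min bᵀy s.t. Aᵀy ≥ c, y ≥ 0.

Minimize: z = 13y1 + 11y2 + 35y3 + 17y4 + 42y5

Subject to:
  y1 + 2y3 + 4y4 + 3y5 ≥ 5
  y2 + 4y3 + 2y4 + 2y5 ≥ 5
  y1, y2, y3, y4, y5 ≥ 0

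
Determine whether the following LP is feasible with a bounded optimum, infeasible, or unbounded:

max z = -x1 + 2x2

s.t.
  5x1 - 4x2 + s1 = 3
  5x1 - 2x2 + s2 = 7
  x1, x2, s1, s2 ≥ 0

Unbounded (objective can increase without bound)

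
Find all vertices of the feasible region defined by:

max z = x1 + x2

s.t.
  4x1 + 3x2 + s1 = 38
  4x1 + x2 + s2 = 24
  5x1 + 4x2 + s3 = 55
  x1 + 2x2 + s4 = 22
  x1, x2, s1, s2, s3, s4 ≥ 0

(0, 0), (6, 0), (4.25, 7), (2, 10), (0, 11)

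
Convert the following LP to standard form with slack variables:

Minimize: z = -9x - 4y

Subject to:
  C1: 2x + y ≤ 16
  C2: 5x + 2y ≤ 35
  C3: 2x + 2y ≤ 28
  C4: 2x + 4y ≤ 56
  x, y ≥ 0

min z = -9x - 4y

s.t.
  2x + y + s1 = 16
  5x + 2y + s2 = 35
  2x + 2y + s3 = 28
  2x + 4y + s4 = 56
  x, y, s1, s2, s3, s4 ≥ 0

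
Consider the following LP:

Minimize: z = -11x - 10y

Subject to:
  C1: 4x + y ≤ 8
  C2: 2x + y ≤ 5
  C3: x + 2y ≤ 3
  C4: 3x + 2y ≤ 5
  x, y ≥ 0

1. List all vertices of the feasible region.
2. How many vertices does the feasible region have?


1. (0, 0), (1.667, 0), (1, 1), (0, 1.5)
2. 4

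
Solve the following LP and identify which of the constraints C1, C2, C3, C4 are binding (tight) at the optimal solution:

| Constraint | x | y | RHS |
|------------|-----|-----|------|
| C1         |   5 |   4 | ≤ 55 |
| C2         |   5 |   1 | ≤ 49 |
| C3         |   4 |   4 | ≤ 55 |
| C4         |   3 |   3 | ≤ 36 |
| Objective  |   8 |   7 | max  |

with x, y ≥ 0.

At x = 7, y = 5, compute slack b - a·x for each constraint:
  C1: 55 − 55 = 0  (binding)
  C2: 49 − 40 = 9  (slack)
  C3: 55 − 48 = 7  (slack)
  C4: 36 − 36 = 0  (binding)

Optimal: x = 7, y = 5
Binding: C1, C4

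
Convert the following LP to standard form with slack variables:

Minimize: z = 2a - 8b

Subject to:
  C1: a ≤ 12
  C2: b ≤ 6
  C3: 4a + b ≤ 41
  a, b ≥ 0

min z = 2a - 8b

s.t.
  a + s1 = 12
  b + s2 = 6
  4a + b + s3 = 41
  a, b, s1, s2, s3 ≥ 0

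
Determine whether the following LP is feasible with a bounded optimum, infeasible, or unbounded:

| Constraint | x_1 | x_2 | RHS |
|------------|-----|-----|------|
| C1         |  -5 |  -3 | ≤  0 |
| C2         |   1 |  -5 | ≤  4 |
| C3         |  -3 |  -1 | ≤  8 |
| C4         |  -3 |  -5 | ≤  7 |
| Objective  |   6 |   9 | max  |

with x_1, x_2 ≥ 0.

Unbounded (objective can increase without bound)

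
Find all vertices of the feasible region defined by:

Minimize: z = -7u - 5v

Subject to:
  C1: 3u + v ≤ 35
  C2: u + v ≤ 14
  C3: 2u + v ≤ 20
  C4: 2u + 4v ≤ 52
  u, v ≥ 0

(0, 0), (10, 0), (6, 8), (2, 12), (0, 13)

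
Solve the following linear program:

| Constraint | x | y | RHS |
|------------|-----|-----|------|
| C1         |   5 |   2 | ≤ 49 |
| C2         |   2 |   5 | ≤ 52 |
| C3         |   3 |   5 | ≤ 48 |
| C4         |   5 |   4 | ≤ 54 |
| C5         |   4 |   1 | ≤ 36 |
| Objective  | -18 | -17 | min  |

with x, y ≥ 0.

Evaluate the objective at each vertex of the feasible region:
  z(0, 0) = 0
  z(9, 0) = -162
  z(8.182, 3.273) = -202.9
  z(6, 6) = -210  ←
  z(0, 9.6) = -163.2
The minimum is at x = 6, y = 6.

x = 6, y = 6, z = -210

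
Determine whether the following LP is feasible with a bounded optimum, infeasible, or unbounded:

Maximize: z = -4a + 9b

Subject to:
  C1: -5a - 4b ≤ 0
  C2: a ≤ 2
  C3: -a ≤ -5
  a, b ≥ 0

Infeasible (no feasible solution exists)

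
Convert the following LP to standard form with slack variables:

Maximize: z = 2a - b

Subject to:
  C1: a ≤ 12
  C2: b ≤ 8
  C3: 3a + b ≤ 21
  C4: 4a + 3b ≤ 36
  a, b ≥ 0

max z = 2a - b

s.t.
  a + s1 = 12
  b + s2 = 8
  3a + b + s3 = 21
  4a + 3b + s4 = 36
  a, b, s1, s2, s3, s4 ≥ 0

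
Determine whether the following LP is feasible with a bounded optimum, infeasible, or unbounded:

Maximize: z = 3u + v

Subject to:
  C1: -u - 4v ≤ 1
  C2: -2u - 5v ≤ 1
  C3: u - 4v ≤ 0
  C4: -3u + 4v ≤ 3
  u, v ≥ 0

Unbounded (objective can increase without bound)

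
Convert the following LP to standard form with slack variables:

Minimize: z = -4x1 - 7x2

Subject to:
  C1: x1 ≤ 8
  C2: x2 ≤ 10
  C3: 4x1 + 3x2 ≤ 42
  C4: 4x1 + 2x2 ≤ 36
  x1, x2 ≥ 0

min z = -4x1 - 7x2

s.t.
  x1 + s1 = 8
  x2 + s2 = 10
  4x1 + 3x2 + s3 = 42
  4x1 + 2x2 + s4 = 36
  x1, x2, s1, s2, s3, s4 ≥ 0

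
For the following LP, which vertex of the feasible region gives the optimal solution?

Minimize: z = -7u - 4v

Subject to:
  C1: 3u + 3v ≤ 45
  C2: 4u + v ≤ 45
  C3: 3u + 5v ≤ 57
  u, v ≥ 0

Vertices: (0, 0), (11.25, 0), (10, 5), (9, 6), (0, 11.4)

Evaluate the objective at each vertex of the feasible region:
  z(0, 0) = 0
  z(11.25, 0) = -78.75
  z(10, 5) = -90  ←
  z(9, 6) = -87
  z(0, 11.4) = -45.6
The minimum is at u = 10, v = 5.

(10, 5)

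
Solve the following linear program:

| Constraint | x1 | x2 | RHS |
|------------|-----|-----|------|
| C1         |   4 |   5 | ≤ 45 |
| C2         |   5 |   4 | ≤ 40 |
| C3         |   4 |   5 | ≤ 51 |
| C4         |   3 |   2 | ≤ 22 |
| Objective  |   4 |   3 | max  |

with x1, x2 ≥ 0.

Evaluate the objective at each vertex of the feasible region:
  z(0, 0) = 0
  z(7.333, 0) = 29.33
  z(4, 5) = 31  ←
  z(2.222, 7.222) = 30.56
  z(0, 9) = 27
The maximum is at x1 = 4, x2 = 5.

x1 = 4, x2 = 5, z = 31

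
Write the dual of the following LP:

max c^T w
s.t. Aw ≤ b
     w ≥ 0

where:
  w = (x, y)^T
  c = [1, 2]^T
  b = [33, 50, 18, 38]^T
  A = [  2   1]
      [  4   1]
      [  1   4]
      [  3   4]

Primal max cᵀx s.t. Ax ≤ b, x ≥ 0  →  Dual min bᵀy s.t. Aᵀy ≥ c, y ≥ 0.

Minimize: z = 33y1 + 50y2 + 18y3 + 38y4

Subject to:
  2y1 + 4y2 + y3 + 3y4 ≥ 1
  y1 + y2 + 4y3 + 4y4 ≥ 2
  y1, y2, y3, y4 ≥ 0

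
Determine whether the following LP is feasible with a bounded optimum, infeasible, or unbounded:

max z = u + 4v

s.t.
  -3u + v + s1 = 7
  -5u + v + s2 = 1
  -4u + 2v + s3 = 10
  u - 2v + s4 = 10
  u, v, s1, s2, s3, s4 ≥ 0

Unbounded (objective can increase without bound)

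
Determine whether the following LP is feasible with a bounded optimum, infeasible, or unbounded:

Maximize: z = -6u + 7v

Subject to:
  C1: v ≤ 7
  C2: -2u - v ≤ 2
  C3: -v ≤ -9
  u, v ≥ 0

Infeasible (no feasible solution exists)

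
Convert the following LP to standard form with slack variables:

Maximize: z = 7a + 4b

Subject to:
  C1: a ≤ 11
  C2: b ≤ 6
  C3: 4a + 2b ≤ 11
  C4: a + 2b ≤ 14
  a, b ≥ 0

max z = 7a + 4b

s.t.
  a + s1 = 11
  b + s2 = 6
  4a + 2b + s3 = 11
  a + 2b + s4 = 14
  a, b, s1, s2, s3, s4 ≥ 0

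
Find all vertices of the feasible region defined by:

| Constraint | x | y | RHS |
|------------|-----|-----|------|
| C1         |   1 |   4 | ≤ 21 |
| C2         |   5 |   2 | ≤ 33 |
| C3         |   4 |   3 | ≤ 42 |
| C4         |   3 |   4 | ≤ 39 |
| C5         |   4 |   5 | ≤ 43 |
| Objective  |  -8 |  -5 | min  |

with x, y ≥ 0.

(0, 0), (6.6, 0), (5, 4), (0, 5.25)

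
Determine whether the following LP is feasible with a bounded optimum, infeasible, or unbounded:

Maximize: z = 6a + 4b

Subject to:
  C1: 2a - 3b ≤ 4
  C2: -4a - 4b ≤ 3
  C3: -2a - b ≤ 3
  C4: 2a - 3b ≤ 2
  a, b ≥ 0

Unbounded (objective can increase without bound)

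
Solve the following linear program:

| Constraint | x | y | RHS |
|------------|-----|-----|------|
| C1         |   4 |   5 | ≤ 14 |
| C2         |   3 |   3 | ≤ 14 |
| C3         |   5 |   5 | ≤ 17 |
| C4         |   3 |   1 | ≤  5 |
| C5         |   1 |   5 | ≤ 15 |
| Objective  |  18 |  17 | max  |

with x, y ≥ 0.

Evaluate the objective at each vertex of the feasible region:
  z(0, 0) = 0
  z(1.667, 0) = 30
  z(1, 2) = 52  ←
  z(0, 2.8) = 47.6
The maximum is at x = 1, y = 2.

x = 1, y = 2, z = 52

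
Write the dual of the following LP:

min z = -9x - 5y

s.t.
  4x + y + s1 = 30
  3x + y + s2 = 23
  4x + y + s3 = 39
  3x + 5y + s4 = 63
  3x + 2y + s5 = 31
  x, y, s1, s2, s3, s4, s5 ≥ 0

Primal min cᵀx s.t. Ax ≤ b, x ≥ 0  →  Dual max −bᵀy s.t. Aᵀy ≥ −c, y ≥ 0.

Maximize: z = -30y1 - 23y2 - 39y3 - 63y4 - 31y5

Subject to:
  4y1 + 3y2 + 4y3 + 3y4 + 3y5 ≥ 9
  y1 + y2 + y3 + 5y4 + 2y5 ≥ 5
  y1, y2, y3, y4, y5 ≥ 0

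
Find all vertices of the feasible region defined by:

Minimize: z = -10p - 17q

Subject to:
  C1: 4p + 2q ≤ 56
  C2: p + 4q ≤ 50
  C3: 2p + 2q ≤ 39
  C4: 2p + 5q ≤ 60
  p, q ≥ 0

(0, 0), (14, 0), (10, 8), (0, 12)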